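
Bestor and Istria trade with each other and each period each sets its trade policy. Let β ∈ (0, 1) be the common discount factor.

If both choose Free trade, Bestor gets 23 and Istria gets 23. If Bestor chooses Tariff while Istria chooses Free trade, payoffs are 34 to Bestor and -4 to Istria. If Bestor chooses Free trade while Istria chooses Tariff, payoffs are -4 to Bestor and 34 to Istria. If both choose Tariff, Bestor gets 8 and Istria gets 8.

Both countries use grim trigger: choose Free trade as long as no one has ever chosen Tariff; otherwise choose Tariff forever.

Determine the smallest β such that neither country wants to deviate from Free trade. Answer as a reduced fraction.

One-period gain from deviating is 34 − 23 = 11. The loss is 23 − 8 = 15 in every subsequent period, with present value 15·β/(1−β).
Deviation is unprofitable when 15·β/(1−β) ≥ 11, i.e. β/(1−β) ≥ 11/15.
Equivalently β ≥ 11/(11+15) = 11/26.

11/26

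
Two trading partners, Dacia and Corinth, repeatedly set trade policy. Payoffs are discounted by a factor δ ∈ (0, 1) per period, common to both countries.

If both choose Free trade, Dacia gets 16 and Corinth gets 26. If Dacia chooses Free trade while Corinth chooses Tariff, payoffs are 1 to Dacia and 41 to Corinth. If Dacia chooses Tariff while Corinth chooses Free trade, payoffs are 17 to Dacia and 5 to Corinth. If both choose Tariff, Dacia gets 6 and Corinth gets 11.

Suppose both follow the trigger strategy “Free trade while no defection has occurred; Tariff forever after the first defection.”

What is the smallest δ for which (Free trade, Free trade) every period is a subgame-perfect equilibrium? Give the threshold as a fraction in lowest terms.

For Dacia: deviation gain 17−16 = 1, per-period punishment loss 16−6 = 10. IC gives δ ≥ 1/11.
For Corinth: gain 15, loss 15 per period, so δ ≥ 15/30 = 1/2.
The tighter constraint is Corinth's, so cooperation needs δ ≥ 1/2.

1/2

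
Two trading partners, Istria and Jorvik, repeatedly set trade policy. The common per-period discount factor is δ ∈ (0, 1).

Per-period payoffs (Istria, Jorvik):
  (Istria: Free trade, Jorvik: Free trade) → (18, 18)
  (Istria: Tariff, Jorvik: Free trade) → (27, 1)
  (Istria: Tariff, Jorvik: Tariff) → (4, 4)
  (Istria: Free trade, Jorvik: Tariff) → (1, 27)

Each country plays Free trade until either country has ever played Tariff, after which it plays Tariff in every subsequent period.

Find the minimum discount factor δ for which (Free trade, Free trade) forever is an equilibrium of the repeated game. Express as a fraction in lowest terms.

Cooperation forever yields 18 each period: 18/(1−δ).
Deviating yields 27 once, then 4 forever: 27 + 4δ/(1−δ).
No profitable deviation requires 18/(1−δ) ≥ 27 + 4δ/(1−δ).
Multiplying by (1−δ): 18 ≥ 27(1−δ) + 4δ = 27 − 23δ.
So 23δ ≥ 9, i.e. δ ≥ 9/23.

9/23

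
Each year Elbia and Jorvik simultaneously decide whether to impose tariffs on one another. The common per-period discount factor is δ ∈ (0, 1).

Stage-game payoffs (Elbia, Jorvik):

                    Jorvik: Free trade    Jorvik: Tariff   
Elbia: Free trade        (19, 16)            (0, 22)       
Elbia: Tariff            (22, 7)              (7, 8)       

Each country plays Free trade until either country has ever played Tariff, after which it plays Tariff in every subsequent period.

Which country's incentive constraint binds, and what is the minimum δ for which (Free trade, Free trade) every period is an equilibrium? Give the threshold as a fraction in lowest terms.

Jorvik; δ ≥ 3/7

For Elbia: deviation gain 22−19 = 3, per-period punishment loss 19−7 = 12. IC gives δ ≥ 3/15 = 1/5.
For Jorvik: gain 6, loss 8 per period, so δ ≥ 6/14 = 3/7.
The tighter constraint is Jorvik's, so cooperation needs δ ≥ 3/7.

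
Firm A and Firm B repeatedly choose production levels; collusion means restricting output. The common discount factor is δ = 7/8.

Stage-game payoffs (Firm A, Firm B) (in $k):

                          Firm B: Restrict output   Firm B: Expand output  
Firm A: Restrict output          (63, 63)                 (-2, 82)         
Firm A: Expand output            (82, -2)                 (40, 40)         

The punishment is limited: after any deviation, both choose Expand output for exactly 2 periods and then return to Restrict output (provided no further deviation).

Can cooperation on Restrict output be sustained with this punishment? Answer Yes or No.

IC: δ+…+δ^2 ≥ (82−63)/(63−40) = 19/23.
At δ = 7/8: partial sum = 1.6406 ≥ 0.8261. Cooperation sustainable.

Yes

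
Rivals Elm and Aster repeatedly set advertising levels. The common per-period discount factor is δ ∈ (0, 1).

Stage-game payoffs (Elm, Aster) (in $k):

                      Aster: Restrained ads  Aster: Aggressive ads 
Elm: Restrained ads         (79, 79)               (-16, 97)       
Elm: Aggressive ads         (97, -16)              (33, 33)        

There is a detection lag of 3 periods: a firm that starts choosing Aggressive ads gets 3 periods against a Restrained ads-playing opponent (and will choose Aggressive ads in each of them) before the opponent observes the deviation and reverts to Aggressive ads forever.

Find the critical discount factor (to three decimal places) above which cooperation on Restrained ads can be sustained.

A deviator earns 97 for 3 periods, then 33 forever; cooperating earns 79 forever. Multiplying the IC by (1−δ):
79 ≥ 97(1−δ^3) + 33δ^3, so 64·δ^3 ≥ 18 and δ^3 ≥ 9/32.
δ ≥ (9/32)^(1/3) ≈ 0.655.

0.655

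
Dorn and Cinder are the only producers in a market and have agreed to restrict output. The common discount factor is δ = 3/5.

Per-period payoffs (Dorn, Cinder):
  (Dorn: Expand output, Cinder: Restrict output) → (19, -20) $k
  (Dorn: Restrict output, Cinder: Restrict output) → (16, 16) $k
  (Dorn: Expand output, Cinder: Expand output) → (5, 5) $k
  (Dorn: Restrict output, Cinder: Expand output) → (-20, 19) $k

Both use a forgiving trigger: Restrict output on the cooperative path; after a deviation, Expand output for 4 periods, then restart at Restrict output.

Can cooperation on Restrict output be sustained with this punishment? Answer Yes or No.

IC: δ+…+δ^4 ≥ (19−16)/(16−5) = 3/11.
At δ = 3/5: partial sum = 1.3056 ≥ 0.2727. Cooperation sustainable.

Yes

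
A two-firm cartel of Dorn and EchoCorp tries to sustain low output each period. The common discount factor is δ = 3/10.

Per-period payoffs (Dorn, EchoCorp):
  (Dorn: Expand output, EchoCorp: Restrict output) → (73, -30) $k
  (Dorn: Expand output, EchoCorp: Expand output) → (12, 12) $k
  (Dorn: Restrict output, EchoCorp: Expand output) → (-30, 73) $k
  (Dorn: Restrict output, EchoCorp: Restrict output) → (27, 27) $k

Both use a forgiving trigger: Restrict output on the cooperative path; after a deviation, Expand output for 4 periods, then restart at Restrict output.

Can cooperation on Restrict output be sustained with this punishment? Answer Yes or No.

No

A one-shot deviation gives 73 now, then 12 for 4 periods, then back to 27.
Gain from deviating: (73−27) today; loss: (27−12) in each of the next 4 periods.
No-deviation condition: (27−12)(δ+…+δ^4) ≥ 73−27, i.e. δ+…+δ^4 ≥ 46/15.
At δ = 3/10: δ+…+δ^4 = 0.4251 < 3.0667.
So cooperation is not sustainable.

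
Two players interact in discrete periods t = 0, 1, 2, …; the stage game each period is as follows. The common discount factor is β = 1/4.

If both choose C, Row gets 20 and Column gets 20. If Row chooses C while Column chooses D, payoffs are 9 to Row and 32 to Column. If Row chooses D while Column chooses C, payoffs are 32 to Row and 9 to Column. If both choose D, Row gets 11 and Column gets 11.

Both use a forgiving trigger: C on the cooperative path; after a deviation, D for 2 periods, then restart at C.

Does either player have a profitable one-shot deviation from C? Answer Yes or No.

IC: β+…+β^2 ≥ (32−20)/(20−11) = 4/3.
At β = 1/4: partial sum = 0.3125 < 1.3333. Cooperation not sustainable.

Yes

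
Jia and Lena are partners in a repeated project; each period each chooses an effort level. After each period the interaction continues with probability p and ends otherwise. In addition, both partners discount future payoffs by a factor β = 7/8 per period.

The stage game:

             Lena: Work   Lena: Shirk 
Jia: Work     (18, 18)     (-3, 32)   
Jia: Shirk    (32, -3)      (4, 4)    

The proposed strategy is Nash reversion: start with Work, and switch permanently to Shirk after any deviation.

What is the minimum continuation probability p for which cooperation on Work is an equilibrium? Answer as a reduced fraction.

With continuation probability p and discount β, the effective per-period discount factor is βp.
Grim-trigger IC: βp ≥ (32−18)/(32−4) = 1/2.
So p ≥ (1/2)/(7/8) = 4/7.

4/7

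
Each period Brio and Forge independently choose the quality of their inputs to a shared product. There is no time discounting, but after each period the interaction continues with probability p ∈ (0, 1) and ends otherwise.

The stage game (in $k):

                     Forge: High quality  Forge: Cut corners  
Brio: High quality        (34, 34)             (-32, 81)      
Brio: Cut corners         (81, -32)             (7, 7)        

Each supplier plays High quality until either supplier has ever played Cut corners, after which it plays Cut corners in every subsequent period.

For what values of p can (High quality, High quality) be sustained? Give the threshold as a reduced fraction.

47/74

Expected cooperation value is 34 + p·34 + p²·34 + … = 34/(1−p); deviation gives 81 + p·7/(1−p).
34 ≥ 81(1−p) + 7p ⇒ 74p ≥ 47 ⇒ p ≥ 47/74.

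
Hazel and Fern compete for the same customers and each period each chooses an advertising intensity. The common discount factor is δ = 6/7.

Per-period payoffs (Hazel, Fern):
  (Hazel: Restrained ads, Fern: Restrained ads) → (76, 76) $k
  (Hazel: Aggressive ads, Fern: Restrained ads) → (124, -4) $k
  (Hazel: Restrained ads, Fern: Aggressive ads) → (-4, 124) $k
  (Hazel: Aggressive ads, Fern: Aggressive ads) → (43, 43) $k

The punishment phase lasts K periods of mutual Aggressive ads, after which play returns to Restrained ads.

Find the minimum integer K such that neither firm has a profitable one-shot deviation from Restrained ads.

No profitable deviation requires (76−43)(δ+…+δ^K) ≥ 124−76, i.e. δ+…+δ^K ≥ 16/11 ≈ 1.4545.
With δ = 6/7, the partial sums are K=1: 0.8571, K=2: 1.5918.
K = 2 is the first length at which the sum reaches 1.4545.

2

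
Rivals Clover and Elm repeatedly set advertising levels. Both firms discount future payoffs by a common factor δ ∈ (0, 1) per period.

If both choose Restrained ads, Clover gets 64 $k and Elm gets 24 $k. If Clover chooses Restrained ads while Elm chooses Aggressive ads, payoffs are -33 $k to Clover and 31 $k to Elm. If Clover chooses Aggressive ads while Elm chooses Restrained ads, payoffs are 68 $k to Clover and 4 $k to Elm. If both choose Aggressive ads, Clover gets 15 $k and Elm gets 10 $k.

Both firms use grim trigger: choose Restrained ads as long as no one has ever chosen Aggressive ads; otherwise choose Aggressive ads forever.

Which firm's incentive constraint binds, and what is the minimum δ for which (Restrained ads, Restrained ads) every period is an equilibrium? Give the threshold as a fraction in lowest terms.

Elm; δ ≥ 1/3

For Clover: deviation gain 68−64 = 4, per-period punishment loss 64−15 = 49. IC gives δ ≥ 4/53.
For Elm: gain 7, loss 14 per period, so δ ≥ 7/21 = 1/3.
The tighter constraint is Elm's, so cooperation needs δ ≥ 1/3.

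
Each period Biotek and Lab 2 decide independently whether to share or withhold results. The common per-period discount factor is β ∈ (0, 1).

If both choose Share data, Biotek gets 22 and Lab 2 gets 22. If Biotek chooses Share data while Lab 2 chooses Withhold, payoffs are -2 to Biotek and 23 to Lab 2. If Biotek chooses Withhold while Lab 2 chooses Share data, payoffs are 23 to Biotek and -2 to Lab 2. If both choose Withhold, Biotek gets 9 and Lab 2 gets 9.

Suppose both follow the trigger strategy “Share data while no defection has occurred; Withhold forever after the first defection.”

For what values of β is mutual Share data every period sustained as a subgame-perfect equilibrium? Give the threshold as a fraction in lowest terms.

Cooperation forever yields 22 each period: 22/(1−β).
Deviating yields 23 once, then 9 forever: 23 + 9β/(1−β).
No profitable deviation requires 22/(1−β) ≥ 23 + 9β/(1−β).
Multiplying by (1−β): 22 ≥ 23(1−β) + 9β = 23 − 14β.
So 14β ≥ 1, i.e. β ≥ 1/14.

1/14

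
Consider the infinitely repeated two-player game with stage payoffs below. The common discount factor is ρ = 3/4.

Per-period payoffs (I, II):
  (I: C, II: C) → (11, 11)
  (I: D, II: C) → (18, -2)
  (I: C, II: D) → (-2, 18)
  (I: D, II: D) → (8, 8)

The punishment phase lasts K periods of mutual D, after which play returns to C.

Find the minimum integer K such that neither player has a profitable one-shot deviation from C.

No profitable deviation requires (11−8)(ρ+…+ρ^K) ≥ 18−11, i.e. ρ+…+ρ^K ≥ 7/3 ≈ 2.3333.
With ρ = 3/4, the partial sums are K=1: 0.7500, K=2: 1.3125, K=3: 1.7344, K=4: 2.0508, K=5: 2.2881, K=6: 2.4661.
K = 6 is the first length at which the sum reaches 2.3333.

6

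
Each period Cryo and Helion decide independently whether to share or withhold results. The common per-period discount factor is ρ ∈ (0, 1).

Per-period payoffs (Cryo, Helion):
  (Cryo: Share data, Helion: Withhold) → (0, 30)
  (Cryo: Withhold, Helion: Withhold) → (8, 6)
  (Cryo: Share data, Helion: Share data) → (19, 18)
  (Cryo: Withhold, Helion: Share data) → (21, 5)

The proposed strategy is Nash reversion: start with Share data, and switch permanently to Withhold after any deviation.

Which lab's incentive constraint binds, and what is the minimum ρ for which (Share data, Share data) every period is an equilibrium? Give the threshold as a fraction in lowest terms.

Helion; ρ ≥ 1/2

Cryo's threshold: (21−19)/(21−8) = 2/13.
Helion's threshold: (30−18)/(30−6) = 1/2.
2/13 < 1/2, so Helion binds and ρ* = 1/2.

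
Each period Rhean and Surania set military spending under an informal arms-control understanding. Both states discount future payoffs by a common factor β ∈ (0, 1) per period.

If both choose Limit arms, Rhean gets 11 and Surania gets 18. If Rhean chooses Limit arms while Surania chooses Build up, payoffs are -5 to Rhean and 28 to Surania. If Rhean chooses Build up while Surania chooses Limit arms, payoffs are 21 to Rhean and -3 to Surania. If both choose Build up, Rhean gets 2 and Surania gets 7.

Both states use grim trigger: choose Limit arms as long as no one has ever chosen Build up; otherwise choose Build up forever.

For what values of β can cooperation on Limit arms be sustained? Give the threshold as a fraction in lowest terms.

10/19

For Rhean: deviation gain 21−11 = 10, per-period punishment loss 11−2 = 9. IC gives β ≥ 10/19.
For Surania: gain 10, loss 11 per period, so β ≥ 10/21.
The tighter constraint is Rhean's, so cooperation needs β ≥ 10/19.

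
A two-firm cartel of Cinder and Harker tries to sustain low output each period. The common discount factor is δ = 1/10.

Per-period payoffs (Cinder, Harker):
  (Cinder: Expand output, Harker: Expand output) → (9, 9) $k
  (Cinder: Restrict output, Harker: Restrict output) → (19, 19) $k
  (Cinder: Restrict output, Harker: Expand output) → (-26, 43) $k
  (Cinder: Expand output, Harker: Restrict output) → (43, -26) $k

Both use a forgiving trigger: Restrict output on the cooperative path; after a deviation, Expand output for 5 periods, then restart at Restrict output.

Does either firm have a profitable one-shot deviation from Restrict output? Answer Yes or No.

Yes

Comparing payoff streams over the 6 periods until play realigns: cooperate → 19(1+δ+…+δ^5); deviate → 43 + 9(δ+…+δ^5).
Cooperation is sustained iff (19−9)(δ+…+δ^5) ≥ 43−19.
δ+…+δ^5 = 1/10·(1−(1/10)^5)/(1−1/10) = 0.1111, and (43−19)/(19−9) = 2.4000.
0.1111 < 2.4000, so cooperation is not sustainable.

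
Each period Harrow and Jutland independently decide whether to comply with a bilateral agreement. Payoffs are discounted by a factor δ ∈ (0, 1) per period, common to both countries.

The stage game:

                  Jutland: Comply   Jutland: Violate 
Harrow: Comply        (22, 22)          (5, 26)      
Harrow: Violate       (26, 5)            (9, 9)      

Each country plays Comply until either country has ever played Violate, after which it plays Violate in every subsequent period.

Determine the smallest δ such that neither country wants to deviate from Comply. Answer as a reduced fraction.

22/(1−δ) ≥ 26 + 9δ/(1−δ)
22 ≥ 26 − 17δ
δ ≥ 4/17.

4/17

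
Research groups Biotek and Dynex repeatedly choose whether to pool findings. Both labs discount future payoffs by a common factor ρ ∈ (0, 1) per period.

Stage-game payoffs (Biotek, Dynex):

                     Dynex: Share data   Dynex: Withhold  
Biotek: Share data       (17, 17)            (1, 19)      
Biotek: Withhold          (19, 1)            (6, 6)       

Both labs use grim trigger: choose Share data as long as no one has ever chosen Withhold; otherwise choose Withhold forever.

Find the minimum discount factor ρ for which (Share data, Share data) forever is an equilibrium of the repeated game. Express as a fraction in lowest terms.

Cooperation forever yields 17 each period: 17/(1−ρ).
Deviating yields 19 once, then 6 forever: 19 + 6ρ/(1−ρ).
No profitable deviation requires 17/(1−ρ) ≥ 19 + 6ρ/(1−ρ).
Multiplying by (1−ρ): 17 ≥ 19(1−ρ) + 6ρ = 19 − 13ρ.
So 13ρ ≥ 2, i.e. ρ ≥ 2/13.

2/13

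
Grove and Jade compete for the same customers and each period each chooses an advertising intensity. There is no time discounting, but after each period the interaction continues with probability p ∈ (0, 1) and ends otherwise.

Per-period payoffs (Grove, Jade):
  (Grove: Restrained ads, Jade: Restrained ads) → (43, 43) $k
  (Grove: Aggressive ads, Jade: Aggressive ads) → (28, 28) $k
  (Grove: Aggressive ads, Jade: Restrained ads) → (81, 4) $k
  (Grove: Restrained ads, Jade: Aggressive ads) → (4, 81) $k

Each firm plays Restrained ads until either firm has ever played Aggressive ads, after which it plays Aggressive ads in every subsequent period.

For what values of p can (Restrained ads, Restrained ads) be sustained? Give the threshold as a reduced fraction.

With no time discounting, the continuation probability p plays the role of the discount factor.
Grim-trigger IC: 43/(1−p) ≥ 81 + 28p/(1−p) ⇒ p ≥ (81−43)/(81−28) = 38/53.

38/53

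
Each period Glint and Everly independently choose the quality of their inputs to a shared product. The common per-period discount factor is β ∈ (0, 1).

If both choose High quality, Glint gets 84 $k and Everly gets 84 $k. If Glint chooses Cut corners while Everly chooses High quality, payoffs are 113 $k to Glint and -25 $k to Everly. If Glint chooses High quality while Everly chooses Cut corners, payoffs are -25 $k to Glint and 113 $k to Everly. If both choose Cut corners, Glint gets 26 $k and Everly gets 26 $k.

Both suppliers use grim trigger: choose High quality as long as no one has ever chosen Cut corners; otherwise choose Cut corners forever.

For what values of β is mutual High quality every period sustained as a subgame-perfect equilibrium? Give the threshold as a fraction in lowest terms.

Cooperation forever yields 84 each period: 84/(1−β).
Deviating yields 113 once, then 26 forever: 113 + 26β/(1−β).
No profitable deviation requires 84/(1−β) ≥ 113 + 26β/(1−β).
Multiplying by (1−β): 84 ≥ 113(1−β) + 26β = 113 − 87β.
So 87β ≥ 29, i.e. β ≥ 29/87 = 1/3.

1/3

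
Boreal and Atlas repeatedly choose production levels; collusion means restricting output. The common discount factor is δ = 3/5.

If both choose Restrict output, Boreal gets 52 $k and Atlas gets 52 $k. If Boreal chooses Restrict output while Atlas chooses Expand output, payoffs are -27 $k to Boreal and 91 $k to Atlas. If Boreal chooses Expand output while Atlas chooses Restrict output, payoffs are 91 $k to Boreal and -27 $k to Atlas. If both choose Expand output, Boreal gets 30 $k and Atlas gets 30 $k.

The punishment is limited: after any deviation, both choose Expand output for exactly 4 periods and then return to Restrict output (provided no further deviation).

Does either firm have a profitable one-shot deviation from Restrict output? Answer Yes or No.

Yes

IC: δ+…+δ^4 ≥ (91−52)/(52−30) = 39/22.
At δ = 3/5: partial sum = 1.3056 < 1.7727. Cooperation not sustainable.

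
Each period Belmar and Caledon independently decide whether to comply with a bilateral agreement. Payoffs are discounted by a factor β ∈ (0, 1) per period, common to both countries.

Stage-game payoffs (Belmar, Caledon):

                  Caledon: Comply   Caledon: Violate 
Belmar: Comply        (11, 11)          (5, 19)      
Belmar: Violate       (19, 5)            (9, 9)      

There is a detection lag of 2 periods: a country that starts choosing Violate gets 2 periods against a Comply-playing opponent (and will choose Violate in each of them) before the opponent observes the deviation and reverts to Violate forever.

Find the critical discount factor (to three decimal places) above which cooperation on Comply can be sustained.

A deviator earns 19 for 2 periods, then 9 forever; cooperating earns 11 forever. Multiplying the IC by (1−β):
11 ≥ 19(1−β^2) + 9β^2, so 10·β^2 ≥ 8 and β^2 ≥ 4/5.
β ≥ (4/5)^(1/2) ≈ 0.894.

0.894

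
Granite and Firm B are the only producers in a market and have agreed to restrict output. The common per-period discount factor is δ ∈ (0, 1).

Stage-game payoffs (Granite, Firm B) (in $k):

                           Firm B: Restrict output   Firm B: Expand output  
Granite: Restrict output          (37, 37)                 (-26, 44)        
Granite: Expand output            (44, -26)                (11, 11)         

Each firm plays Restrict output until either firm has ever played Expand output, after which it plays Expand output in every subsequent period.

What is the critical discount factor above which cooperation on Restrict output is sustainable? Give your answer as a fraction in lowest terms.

Under grim trigger the critical discount factor is (T−C)/(T−P) with T = 44, C = 37, P = 11.
δ* = (44−37)/(44−11) = 7/33.

7/33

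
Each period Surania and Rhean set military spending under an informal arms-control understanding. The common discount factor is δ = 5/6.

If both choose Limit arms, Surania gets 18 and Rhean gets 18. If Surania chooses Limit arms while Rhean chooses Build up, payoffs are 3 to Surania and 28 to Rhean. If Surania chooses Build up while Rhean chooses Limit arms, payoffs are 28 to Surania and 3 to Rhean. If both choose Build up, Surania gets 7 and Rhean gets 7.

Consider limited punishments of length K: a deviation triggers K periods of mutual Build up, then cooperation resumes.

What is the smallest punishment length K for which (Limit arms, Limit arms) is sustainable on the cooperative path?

2

Need Σ_{k=1}^{K} δ^k ≥ (28−18)/(18−7) = 0.9091 at δ = 5/6.
At K = 1 the sum is 0.8333 < 0.9091; at K = 2 it is 1.5278 ≥ 0.9091.
So the minimum punishment length is K = 2.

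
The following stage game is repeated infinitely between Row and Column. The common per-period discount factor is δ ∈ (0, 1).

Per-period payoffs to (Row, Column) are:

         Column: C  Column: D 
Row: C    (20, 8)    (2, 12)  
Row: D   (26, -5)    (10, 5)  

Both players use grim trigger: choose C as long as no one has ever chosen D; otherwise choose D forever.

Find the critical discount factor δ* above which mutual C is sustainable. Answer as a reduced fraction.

Row: cooperation gives 20 each period; deviation gives 26 once then 10 forever.
  20/(1−δ) ≥ 26 + 10δ/(1−δ) ⇒ δ ≥ 6/16 = 3/8.
Column: cooperation gives 8 each period; deviation gives 12 once then 5 forever.
  δ ≥ 4/7.
Both must hold, so the binding constraint is Column's: δ ≥ 4/7.

4/7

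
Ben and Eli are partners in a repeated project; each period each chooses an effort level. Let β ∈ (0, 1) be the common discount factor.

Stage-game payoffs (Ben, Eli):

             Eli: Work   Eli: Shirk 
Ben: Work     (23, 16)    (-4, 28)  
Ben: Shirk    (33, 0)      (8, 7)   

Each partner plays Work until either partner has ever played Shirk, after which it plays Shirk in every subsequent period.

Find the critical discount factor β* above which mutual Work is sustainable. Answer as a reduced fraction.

Ben's threshold: (33−23)/(33−8) = 2/5.
Eli's threshold: (28−16)/(28−7) = 4/7.
2/5 < 4/7, so Eli binds and β* = 4/7.

4/7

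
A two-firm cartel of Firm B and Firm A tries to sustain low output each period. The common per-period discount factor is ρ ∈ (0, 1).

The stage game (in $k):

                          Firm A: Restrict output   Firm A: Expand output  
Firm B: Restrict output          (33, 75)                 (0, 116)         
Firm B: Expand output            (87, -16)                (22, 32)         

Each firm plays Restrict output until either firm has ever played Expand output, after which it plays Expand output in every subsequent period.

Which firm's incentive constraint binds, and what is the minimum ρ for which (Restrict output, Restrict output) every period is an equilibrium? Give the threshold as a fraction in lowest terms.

Firm B's threshold: (87−33)/(87−22) = 54/65.
Firm A's threshold: (116−75)/(116−32) = 41/84.
54/65 > 41/84, so Firm B binds and ρ* = 54/65.

Firm B; ρ ≥ 54/65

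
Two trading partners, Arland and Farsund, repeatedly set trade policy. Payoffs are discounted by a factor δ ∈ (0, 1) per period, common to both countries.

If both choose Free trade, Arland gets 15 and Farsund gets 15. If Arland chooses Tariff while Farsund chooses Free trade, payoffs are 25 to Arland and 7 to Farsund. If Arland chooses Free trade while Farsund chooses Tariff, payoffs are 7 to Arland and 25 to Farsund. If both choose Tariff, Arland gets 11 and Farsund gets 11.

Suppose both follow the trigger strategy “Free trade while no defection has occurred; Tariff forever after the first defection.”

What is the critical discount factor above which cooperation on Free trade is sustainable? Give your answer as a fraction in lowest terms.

15/(1−δ) ≥ 25 + 11δ/(1−δ)
15 ≥ 25 − 14δ
δ ≥ 10/14 = 5/7.

5/7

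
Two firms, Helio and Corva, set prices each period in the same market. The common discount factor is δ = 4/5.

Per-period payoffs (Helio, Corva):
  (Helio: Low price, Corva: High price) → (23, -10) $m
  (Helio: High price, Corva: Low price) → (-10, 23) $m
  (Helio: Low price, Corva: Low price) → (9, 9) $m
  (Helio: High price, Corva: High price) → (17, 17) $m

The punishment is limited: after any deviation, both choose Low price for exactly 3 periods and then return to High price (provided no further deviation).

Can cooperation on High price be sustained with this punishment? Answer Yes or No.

Yes

A one-shot deviation gives 23 now, then 9 for 3 periods, then back to 17.
Gain from deviating: (23−17) today; loss: (17−9) in each of the next 3 periods.
No-deviation condition: (17−9)(δ+…+δ^3) ≥ 23−17, i.e. δ+…+δ^3 ≥ 3/4.
At δ = 4/5: δ+…+δ^3 = 1.9520 ≥ 0.7500.
So cooperation is sustainable.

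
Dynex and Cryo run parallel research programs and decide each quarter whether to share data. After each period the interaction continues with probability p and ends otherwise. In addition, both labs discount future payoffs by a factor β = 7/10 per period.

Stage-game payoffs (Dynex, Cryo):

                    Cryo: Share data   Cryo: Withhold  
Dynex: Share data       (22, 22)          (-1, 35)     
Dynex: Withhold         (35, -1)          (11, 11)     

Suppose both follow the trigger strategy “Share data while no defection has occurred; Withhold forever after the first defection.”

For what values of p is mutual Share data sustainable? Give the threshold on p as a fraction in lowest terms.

With continuation probability p and discount β, the effective per-period discount factor is βp.
Grim-trigger IC: βp ≥ (35−22)/(35−11) = 13/24.
So p ≥ (13/24)/(7/10) = 65/84.

65/84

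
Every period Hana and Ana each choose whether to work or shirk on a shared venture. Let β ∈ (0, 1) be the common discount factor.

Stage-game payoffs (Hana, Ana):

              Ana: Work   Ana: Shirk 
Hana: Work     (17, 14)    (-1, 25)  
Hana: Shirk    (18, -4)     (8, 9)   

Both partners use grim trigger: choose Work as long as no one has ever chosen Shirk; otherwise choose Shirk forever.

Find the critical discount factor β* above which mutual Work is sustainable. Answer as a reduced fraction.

11/16

For Hana: deviation gain 18−17 = 1, per-period punishment loss 17−8 = 9. IC gives β ≥ 1/10.
For Ana: gain 11, loss 5 per period, so β ≥ 11/16.
The tighter constraint is Ana's, so cooperation needs β ≥ 11/16.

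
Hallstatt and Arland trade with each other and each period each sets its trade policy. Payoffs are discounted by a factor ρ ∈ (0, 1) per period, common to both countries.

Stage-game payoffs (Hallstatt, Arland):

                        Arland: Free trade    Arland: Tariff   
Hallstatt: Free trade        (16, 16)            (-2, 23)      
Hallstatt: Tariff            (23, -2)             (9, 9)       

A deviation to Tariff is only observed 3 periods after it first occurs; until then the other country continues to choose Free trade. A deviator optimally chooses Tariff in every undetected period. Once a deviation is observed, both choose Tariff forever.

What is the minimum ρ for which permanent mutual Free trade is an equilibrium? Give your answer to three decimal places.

A deviator earns 23 for 3 periods, then 9 forever; cooperating earns 16 forever. Multiplying the IC by (1−ρ):
16 ≥ 23(1−ρ^3) + 9ρ^3, so 14·ρ^3 ≥ 7 and ρ^3 ≥ 1/2.
ρ ≥ (1/2)^(1/3) ≈ 0.794.

0.794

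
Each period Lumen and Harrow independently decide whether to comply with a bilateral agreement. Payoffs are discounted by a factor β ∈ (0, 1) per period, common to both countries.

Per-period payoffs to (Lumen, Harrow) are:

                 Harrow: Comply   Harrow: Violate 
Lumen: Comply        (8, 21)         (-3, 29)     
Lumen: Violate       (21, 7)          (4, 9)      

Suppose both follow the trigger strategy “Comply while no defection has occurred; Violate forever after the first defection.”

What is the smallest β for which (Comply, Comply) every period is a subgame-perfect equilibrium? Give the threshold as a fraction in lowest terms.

Lumen: cooperation gives 8 each period; deviation gives 21 once then 4 forever.
  8/(1−β) ≥ 21 + 4β/(1−β) ⇒ β ≥ 13/17.
Harrow: cooperation gives 21 each period; deviation gives 29 once then 9 forever.
  β ≥ 8/20 = 2/5.
Both must hold, so the binding constraint is Lumen's: β ≥ 13/17.

13/17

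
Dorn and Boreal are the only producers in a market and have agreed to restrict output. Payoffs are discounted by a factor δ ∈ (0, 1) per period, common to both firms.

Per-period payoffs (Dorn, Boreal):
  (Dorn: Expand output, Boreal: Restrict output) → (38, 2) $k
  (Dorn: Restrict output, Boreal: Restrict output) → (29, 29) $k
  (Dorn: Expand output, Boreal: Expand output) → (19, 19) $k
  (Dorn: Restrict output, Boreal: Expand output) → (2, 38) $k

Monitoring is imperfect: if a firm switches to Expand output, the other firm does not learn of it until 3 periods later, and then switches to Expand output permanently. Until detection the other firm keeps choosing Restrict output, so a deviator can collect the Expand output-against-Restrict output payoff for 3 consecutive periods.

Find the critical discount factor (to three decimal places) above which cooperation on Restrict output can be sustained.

The best deviation is to choose Expand output for all 3 undetected periods, earning 38 each, then 19 forever once detected.
Deviation value: 38(1−δ^3)/(1−δ) + 19δ^3/(1−δ); cooperation value: 29/(1−δ).
IC: 29 ≥ 38(1−δ^3) + 19δ^3 = 38 − 19δ^3.
So δ^3 ≥ 9/19, giving δ ≥ (9/19)^(1/3) ≈ 0.780.

0.780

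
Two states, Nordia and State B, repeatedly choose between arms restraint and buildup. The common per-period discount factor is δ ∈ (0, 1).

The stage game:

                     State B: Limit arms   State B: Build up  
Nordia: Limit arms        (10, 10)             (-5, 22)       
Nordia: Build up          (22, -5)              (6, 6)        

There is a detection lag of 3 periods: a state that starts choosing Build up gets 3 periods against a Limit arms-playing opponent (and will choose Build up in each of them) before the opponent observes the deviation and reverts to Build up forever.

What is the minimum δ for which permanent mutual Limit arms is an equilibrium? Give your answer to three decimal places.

Deviating for the 3 undetected periods gains 22−10 = 12 per period over cooperation, then loses 10−6 = 4 per period forever once punishment starts.
Gain: 12(1 + δ + … + δ^2); loss: 4·δ^3/(1−δ).
No profitable deviation ⇔ 12(1−δ^3) ≤ 4·δ^3, i.e. δ^3 ≥ 12/(12+4) = 3/4.
Hence δ ≥ (3/4)^(1/3) ≈ 0.909.

0.909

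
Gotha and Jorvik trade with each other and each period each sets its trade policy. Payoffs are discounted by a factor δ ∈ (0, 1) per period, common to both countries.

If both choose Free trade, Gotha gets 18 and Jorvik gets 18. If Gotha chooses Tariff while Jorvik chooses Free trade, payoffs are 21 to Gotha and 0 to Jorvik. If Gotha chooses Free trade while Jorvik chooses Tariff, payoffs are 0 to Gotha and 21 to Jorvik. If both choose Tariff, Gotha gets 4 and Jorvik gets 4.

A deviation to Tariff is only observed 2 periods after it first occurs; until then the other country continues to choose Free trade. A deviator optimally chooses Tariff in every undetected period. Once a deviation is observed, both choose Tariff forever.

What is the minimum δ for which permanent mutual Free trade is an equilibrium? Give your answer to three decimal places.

0.420

A deviator earns 21 for 2 periods, then 4 forever; cooperating earns 18 forever. Multiplying the IC by (1−δ):
18 ≥ 21(1−δ^2) + 4δ^2, so 17·δ^2 ≥ 3 and δ^2 ≥ 3/17.
δ ≥ (3/17)^(1/2) ≈ 0.420.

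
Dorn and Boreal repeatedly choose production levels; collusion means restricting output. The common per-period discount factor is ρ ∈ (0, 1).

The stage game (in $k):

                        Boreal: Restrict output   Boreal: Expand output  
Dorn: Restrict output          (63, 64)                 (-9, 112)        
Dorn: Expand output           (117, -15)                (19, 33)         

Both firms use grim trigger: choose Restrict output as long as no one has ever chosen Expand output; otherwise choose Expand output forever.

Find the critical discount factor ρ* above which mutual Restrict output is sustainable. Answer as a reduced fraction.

48/79

For Dorn: deviation gain 117−63 = 54, per-period punishment loss 63−19 = 44. IC gives ρ ≥ 54/98 = 27/49.
For Boreal: gain 48, loss 31 per period, so ρ ≥ 48/79.
The tighter constraint is Boreal's, so cooperation needs ρ ≥ 48/79.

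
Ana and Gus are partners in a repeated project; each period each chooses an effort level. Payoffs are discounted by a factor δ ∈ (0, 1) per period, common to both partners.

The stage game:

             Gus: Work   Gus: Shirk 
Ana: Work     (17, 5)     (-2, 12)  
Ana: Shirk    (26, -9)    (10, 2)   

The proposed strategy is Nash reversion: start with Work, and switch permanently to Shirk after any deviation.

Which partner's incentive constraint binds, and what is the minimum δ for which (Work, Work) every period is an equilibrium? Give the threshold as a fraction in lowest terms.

For Ana: deviation gain 26−17 = 9, per-period punishment loss 17−10 = 7. IC gives δ ≥ 9/16.
For Gus: gain 7, loss 3 per period, so δ ≥ 7/10.
The tighter constraint is Gus's, so cooperation needs δ ≥ 7/10.

Gus; δ ≥ 7/10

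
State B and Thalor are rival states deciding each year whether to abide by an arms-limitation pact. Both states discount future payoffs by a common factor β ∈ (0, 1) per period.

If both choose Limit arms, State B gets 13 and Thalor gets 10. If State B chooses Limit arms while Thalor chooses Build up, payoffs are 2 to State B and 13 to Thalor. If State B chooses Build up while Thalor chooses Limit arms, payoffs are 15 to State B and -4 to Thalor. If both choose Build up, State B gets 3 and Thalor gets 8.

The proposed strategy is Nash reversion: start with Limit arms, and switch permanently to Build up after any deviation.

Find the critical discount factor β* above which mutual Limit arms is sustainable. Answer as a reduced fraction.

3/5

State B: cooperation gives 13 each period; deviation gives 15 once then 3 forever.
  13/(1−β) ≥ 15 + 3β/(1−β) ⇒ β ≥ 2/12 = 1/6.
Thalor: cooperation gives 10 each period; deviation gives 13 once then 8 forever.
  β ≥ 3/5.
Both must hold, so the binding constraint is Thalor's: β ≥ 3/5.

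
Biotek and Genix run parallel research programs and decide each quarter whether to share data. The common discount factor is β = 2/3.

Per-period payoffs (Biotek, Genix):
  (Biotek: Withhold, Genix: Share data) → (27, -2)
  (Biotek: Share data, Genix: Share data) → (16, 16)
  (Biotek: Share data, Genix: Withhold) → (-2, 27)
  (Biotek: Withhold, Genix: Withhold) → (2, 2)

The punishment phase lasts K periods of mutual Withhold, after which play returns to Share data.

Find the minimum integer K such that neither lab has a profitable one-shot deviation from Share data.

2

No profitable deviation requires (16−2)(β+…+β^K) ≥ 27−16, i.e. β+…+β^K ≥ 11/14 ≈ 0.7857.
With β = 2/3, the partial sums are K=1: 0.6667, K=2: 1.1111.
K = 2 is the first length at which the sum reaches 0.7857.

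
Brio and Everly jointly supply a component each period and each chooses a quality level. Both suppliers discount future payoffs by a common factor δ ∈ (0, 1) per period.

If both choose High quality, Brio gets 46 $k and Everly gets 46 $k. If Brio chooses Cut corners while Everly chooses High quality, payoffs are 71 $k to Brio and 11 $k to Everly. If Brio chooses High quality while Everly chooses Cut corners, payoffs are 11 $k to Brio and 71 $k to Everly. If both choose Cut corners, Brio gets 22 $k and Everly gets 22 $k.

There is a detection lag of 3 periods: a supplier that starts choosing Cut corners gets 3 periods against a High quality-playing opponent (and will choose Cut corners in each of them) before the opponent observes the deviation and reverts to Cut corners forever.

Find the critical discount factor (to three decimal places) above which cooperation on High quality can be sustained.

0.799

The best deviation is to choose Cut corners for all 3 undetected periods, earning 71 each, then 22 forever once detected.
Deviation value: 71(1−δ^3)/(1−δ) + 22δ^3/(1−δ); cooperation value: 46/(1−δ).
IC: 46 ≥ 71(1−δ^3) + 22δ^3 = 71 − 49δ^3.
So δ^3 ≥ 25/49, giving δ ≥ (25/49)^(1/3) ≈ 0.799.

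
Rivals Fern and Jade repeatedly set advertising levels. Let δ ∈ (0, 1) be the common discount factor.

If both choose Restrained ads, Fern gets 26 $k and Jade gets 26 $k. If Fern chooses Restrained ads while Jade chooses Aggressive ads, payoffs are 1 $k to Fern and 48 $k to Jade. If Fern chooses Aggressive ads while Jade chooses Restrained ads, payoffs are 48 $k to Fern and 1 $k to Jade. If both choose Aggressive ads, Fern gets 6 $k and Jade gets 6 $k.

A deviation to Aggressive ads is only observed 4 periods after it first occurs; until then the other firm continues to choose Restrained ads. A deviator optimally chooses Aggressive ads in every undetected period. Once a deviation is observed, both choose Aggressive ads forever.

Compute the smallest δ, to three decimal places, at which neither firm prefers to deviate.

Deviating for the 4 undetected periods gains 48−26 = 22 per period over cooperation, then loses 26−6 = 20 per period forever once punishment starts.
Gain: 22(1 + δ + … + δ^3); loss: 20·δ^4/(1−δ).
No profitable deviation ⇔ 22(1−δ^4) ≤ 20·δ^4, i.e. δ^4 ≥ 22/(22+20) = 11/21.
Hence δ ≥ (11/21)^(1/4) ≈ 0.851.

0.851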